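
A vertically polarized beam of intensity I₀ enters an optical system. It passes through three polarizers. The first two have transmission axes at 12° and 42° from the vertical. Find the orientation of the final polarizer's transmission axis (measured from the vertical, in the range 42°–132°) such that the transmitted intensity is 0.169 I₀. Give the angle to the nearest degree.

I₁ = I₀ cos²(12° − 0°) = I₀ cos²(12°) = 0.9568 I₀.
I₂ = I₁ cos²(42° − 12°) = 0.9568 I₀ · cos²(30°) = 0.7176 I₀.
Need I₃/I₀ = 0.169, so cos²(θ − 42°) = 0.169 / 0.7176 = 0.2355.
θ − 42° = arccos(√0.2355) = 61.0°, giving θ ≈ 42 + 61.0 = 103.0°.

θ ≈ 103°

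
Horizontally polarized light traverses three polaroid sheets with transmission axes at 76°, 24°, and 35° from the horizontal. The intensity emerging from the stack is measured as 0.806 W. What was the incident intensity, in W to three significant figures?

By Malus's law, I₁ = I₀ cos²(76° − 0°) = I₀ cos²(76°) = 0.05853 I₀.
I₂ = I₁ cos²(24° − 76°) = 0.05853 I₀ · cos²(52°) = 0.02218 I₀.
I₃ = I₂ cos²(35° − 24°) = 0.02218 I₀ · cos²(11°) = 0.02138 I₀.
So 0.806 W = 0.02138 I₀, giving I₀ = 0.806/0.02138 = 37.71 W.

I₀ ≈ 37.7 W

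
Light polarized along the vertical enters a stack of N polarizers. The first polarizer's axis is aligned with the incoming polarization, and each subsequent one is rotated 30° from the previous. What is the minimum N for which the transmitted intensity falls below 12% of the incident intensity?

N = 9

First polarizer is aligned with the polarization: full transmission.
Each further stage multiplies by cos²(30°) = 0.75.
After N polarizers: T = 0.75^(N−1). Require T < 0.12 ⇒ N−1 > ln(0.12)/ln(0.75) = 7.37, so N−1 ≥ 8 and N = 9.
Check: N=9 gives T = 0.1001 < 0.12; N=8 gives T = 0.1335.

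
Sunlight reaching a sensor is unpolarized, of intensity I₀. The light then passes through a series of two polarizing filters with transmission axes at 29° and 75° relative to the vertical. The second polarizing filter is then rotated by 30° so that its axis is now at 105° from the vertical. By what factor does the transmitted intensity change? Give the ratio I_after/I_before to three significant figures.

I_new/I_old ≈ 0.121

Before rotation:
Unpolarized light through the first polarizer → I₁ = ½ I₀, now polarized at 29°.
I₂ = I₁ cos²(75° − 29°) = 0.5 I₀ · cos²(46°) = 0.2413 I₀.
After rotation:
Unpolarized light through the first polarizer → I₁ = ½ I₀, now polarized at 29°.
I₂ = I₁ cos²(105° − 29°) = 0.5 I₀ · cos²(76°) = 0.02926 I₀.
Ratio = 0.02926 / 0.2413 = 0.1213.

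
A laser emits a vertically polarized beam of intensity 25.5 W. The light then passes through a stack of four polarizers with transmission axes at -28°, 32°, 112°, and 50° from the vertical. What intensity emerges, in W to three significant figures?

I ≈ 0.0330 W

I₁ = 25.5 W · cos²(28°) = 19.88 W.
I₂ = I₁ · cos²(60°) = 19.88 · 0.25 = 4.97 W.
I₃ = I₂ · cos²(80°) = 4.97 · 0.03015 = 0.1499 W.
I₄ = I₃ · cos²(62°) = 0.1499 · 0.2204 = 0.03303 W.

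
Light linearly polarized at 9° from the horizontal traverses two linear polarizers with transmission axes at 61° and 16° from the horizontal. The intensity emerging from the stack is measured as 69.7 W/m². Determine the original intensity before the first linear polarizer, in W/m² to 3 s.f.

By Malus's law, I₁ = I₀ cos²(61° − 9°) = I₀ cos²(52°) = 0.379 I₀.
I₂ = I₁ cos²(16° − 61°) = 0.379 I₀ · cos²(45°) = 0.1895 I₀.
So 69.7 W/m² = 0.1895 I₀, giving I₀ = 69.7/0.1895 = 367.8 W/m².

I₀ ≈ 368 W/m²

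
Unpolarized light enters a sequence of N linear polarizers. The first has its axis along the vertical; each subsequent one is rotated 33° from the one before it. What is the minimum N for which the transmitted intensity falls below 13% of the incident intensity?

First polarizer halves the unpolarized light: factor 1/2.
Each further stage multiplies by cos²(33°) = 0.7034.
After N polarizers: T = 0.5·0.7034^(N−1). Require T < 0.13 ⇒ N−1 > ln(0.13/0.5)/ln(0.7034) = 3.83, so N−1 ≥ 4 and N = 5.
Check: N=5 gives T = 0.1224 < 0.13; N=4 gives T = 0.174.

N = 5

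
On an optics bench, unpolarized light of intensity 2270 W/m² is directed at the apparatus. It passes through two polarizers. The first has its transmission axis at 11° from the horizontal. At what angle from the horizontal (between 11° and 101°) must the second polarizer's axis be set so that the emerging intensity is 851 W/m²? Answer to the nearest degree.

Unpolarized light through the first polarizer → I₁ = ½ I₀, now polarized at 11°.
Target fraction: 851 / 2270 W/m² = 0.3749 of I₀.
Need I₂/I₀ = 0.3749, so cos²(θ − 11°) = 0.3749 / 0.5 = 0.7498.
θ − 11° = arccos(√0.7498) = 30.0°, giving θ ≈ 11 + 30.0 = 41.0°.

θ ≈ 41°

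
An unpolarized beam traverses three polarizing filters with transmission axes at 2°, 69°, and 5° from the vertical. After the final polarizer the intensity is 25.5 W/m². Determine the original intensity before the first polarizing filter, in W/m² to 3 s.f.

Unpolarized light through the first polarizer → I₁ = ½ I₀, now polarized at 2°.
I₂ = I₁ cos²(69° − 2°) = 0.5 I₀ · cos²(67°) = 0.07634 I₀.
I₃ = I₂ cos²(5° − 69°) = 0.07634 I₀ · cos²(64°) = 0.01467 I₀.
So 25.5 W/m² = 0.01467 I₀, giving I₀ = 25.5/0.01467 = 1738 W/m².

I₀ ≈ 1740 W/m²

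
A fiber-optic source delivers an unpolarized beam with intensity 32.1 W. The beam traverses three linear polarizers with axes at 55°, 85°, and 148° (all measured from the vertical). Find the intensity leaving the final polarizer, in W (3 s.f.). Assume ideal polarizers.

Unpolarized light through the first polarizer → I₁ = 32.1 W/2 = 16.05 W, polarized at 55°.
I₂ = I₁ · cos²(30°) = 16.05 · 0.75 = 12.04 W.
I₃ = I₂ · cos²(63°) = 12.04 · 0.2061 = 2.481 W.

I ≈ 2.48 W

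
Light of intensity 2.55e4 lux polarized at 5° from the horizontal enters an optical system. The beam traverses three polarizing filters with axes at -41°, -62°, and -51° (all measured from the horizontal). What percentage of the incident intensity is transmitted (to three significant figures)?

≈ 40.5%

By Malus's law, I₁ = 2.55e4 lux · cos²(46°) = 1.231e+04 lux.
I₂ = I₁ · cos²(21°) = 1.231e+04 · 0.8716 = 1.072e+04 lux.
I₃ = I₂ · cos²(11°) = 1.072e+04 · 0.9636 = 1.033e+04 lux.
That is 40.53% of the incident intensity.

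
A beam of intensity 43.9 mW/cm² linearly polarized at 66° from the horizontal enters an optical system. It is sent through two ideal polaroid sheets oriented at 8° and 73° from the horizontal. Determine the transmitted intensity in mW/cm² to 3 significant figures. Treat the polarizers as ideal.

I ≈ 2.20 mW/cm²

I₁ = 43.9 mW/cm² · cos²(58°) = 12.33 mW/cm².
I₂ = I₁ · cos²(65°) = 12.33 · 0.1786 = 2.202 mW/cm².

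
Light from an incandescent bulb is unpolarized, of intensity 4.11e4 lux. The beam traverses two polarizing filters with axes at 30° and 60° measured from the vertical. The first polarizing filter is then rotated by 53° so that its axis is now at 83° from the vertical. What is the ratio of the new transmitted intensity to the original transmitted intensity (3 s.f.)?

I_new/I_old ≈ 1.13

Before rotation:
Unpolarized light through the first polarizer → I₁ = ½ I₀, now polarized at 30°.
I₂ = I₁ cos²(60° − 30°) = 0.5 I₀ · cos²(30°) = 0.375 I₀.
After rotation:
Unpolarized light through the first polarizer → I₁ = ½ I₀, now polarized at 83°.
I₂ = I₁ cos²(60° − 83°) = 0.5 I₀ · cos²(23°) = 0.4237 I₀.
Ratio = 0.4237 / 0.375 = 1.13.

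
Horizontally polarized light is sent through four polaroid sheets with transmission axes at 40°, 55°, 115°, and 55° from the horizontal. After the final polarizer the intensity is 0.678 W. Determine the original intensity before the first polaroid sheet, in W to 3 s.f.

I₁ = I₀ cos²(40° − 0°) = I₀ cos²(40°) = 0.5868 I₀.
I₂ = I₁ cos²(55° − 40°) = 0.5868 I₀ · cos²(15°) = 0.5475 I₀.
I₃ = I₂ cos²(115° − 55°) = 0.5475 I₀ · cos²(60°) = 0.1369 I₀.
I₄ = I₃ cos²(55° − 115°) = 0.1369 I₀ · cos²(60°) = 0.03422 I₀.
So 0.678 W = 0.03422 I₀, giving I₀ = 0.678/0.03422 = 19.81 W.

I₀ ≈ 19.8 W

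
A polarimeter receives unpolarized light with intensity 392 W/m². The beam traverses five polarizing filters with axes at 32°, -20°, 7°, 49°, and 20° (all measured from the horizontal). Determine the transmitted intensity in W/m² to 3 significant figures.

Unpolarized light through the first polarizer → I₁ = 392 W/m²/2 = 196 W/m², polarized at 32°.
I₂ = I₁ · cos²(52°) = 196 · 0.379 = 74.29 W/m².
I₃ = I₂ · cos²(27°) = 74.29 · 0.7939 = 58.98 W/m².
I₄ = I₃ · cos²(42°) = 58.98 · 0.5523 = 32.57 W/m².
I₅ = I₄ · cos²(29°) = 32.57 · 0.765 = 24.92 W/m².

I ≈ 24.9 W/m²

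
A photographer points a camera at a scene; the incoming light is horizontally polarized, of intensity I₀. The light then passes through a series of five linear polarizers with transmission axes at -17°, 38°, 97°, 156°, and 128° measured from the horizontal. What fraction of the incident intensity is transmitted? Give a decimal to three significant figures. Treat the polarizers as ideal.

≈ 0.0165 I₀

By Malus's law, I₁ = I₀ cos²(-17° − 0°) = I₀ cos²(17°) = 0.9145 I₀.
I₂ = I₁ cos²(38° + 17°) = 0.9145 I₀ · cos²(55°) = 0.3009 I₀.
I₃ = I₂ cos²(97° − 38°) = 0.3009 I₀ · cos²(59°) = 0.07981 I₀.
I₄ = I₃ cos²(156° − 97°) = 0.07981 I₀ · cos²(59°) = 0.02117 I₀.
I₅ = I₄ cos²(128° − 156°) = 0.02117 I₀ · cos²(28°) = 0.0165 I₀.
Transmitted fraction = 0.0165.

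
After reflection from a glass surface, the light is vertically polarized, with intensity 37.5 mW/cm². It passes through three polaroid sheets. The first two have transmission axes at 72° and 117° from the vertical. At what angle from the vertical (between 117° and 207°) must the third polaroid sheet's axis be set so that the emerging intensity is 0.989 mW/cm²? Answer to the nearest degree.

θ ≈ 159°

By Malus's law, I₁ = I₀ cos²(72° − 0°) = I₀ cos²(72°) = 0.09549 I₀.
I₂ = I₁ cos²(117° − 72°) = 0.09549 I₀ · cos²(45°) = 0.04775 I₀.
Target fraction: 0.989 / 37.5 mW/cm² = 0.02637 of I₀.
Need I₃/I₀ = 0.02637, so cos²(θ − 117°) = 0.02637 / 0.04775 = 0.5524.
θ − 117° = arccos(√0.5524) = 42.0°, giving θ ≈ 117 + 42.0 = 159.0°.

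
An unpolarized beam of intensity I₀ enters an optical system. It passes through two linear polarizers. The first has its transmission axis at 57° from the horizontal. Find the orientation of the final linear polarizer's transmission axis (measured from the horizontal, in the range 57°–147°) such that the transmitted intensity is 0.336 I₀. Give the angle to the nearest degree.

θ ≈ 92°

Unpolarized light through the first polarizer → I₁ = ½ I₀, now polarized at 57°.
Need I₂/I₀ = 0.336, so cos²(θ − 57°) = 0.336 / 0.5 = 0.672.
θ − 57° = arccos(√0.672) = 34.9°, giving θ ≈ 57 + 34.9 = 91.9°.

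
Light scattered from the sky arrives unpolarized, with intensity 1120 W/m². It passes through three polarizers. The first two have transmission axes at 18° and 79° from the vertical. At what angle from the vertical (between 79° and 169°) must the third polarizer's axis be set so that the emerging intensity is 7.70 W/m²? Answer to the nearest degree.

θ ≈ 155°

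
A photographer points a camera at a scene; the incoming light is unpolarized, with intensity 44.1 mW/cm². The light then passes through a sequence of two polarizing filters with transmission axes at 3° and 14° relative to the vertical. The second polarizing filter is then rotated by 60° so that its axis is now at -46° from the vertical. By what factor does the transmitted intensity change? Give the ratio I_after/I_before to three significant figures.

I_new/I_old ≈ 0.447

Before rotation:
Unpolarized light through the first polarizer → I₁ = ½ I₀, now polarized at 3°.
I₂ = I₁ cos²(14° − 3°) = 0.5 I₀ · cos²(11°) = 0.4818 I₀.
After rotation:
Unpolarized light through the first polarizer → I₁ = ½ I₀, now polarized at 3°.
I₂ = I₁ cos²(-46° − 3°) = 0.5 I₀ · cos²(49°) = 0.2152 I₀.
Ratio = 0.2152 / 0.4818 = 0.4467.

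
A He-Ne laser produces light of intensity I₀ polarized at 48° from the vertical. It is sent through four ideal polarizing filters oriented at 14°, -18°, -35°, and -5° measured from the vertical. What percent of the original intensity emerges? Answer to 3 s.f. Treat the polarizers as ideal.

≈ 33.9%

By Malus's law, I₁ = I₀ cos²(14° − 48°) = I₀ cos²(34°) = 0.6873 I₀.
I₂ = I₁ cos²(-18° − 14°) = 0.6873 I₀ · cos²(32°) = 0.4943 I₀.
I₃ = I₂ cos²(-35° + 18°) = 0.4943 I₀ · cos²(17°) = 0.452 I₀.
I₄ = I₃ cos²(-5° + 35°) = 0.452 I₀ · cos²(30°) = 0.339 I₀.
That is 33.9% of the incident intensity.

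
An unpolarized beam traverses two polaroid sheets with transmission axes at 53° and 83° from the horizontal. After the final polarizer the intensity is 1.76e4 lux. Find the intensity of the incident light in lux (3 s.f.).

I₀ ≈ 4.69e4 lux

Unpolarized light through the first polarizer → I₁ = ½ I₀, now polarized at 53°.
I₂ = I₁ cos²(83° − 53°) = 0.5 I₀ · cos²(30°) = 0.375 I₀.
So 1.76e4 lux = 0.375 I₀, giving I₀ = 1.76e4/0.375 = 4.693e+04 lux.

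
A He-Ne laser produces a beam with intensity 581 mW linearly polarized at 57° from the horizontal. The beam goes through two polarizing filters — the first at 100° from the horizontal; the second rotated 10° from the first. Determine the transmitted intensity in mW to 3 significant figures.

I ≈ 301 mW

I₁ = 581 mW · cos²(43°) = 310.8 mW.
I₂ = I₁ · cos²(10°) = 310.8 · 0.9698 = 301.4 mW.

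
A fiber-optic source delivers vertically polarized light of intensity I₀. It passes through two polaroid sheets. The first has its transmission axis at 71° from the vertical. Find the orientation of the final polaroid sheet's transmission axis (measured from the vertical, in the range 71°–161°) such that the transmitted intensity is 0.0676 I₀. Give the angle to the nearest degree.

θ ≈ 108°

I₁ = I₀ cos²(71° − 0°) = I₀ cos²(71°) = 0.106 I₀.
Need I₂/I₀ = 0.0676, so cos²(θ − 71°) = 0.0676 / 0.106 = 0.6378.
θ − 71° = arccos(√0.6378) = 37.0°, giving θ ≈ 71 + 37.0 = 108.0°.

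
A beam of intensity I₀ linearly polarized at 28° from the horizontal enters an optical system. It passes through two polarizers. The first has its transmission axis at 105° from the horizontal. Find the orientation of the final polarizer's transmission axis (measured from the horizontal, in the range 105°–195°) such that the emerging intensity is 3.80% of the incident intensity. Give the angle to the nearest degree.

By Malus's law, I₁ = I₀ cos²(105° − 28°) = I₀ cos²(77°) = 0.0506 I₀.
Need I₂/I₀ = 0.038, so cos²(θ − 105°) = 0.038 / 0.0506 = 0.7509.
θ − 105° = arccos(√0.7509) = 29.9°, giving θ ≈ 105 + 29.9 = 134.9°.

θ ≈ 135°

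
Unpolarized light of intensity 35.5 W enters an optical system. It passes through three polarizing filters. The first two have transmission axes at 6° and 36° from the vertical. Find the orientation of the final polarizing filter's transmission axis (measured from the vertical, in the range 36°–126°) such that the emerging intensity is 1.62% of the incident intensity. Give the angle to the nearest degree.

θ ≈ 114°

Unpolarized light through the first polarizer → I₁ = ½ I₀, now polarized at 6°.
I₂ = I₁ cos²(36° − 6°) = 0.5 I₀ · cos²(30°) = 0.375 I₀.
Need I₃/I₀ = 0.0162, so cos²(θ − 36°) = 0.0162 / 0.375 = 0.0432.
θ − 36° = arccos(√0.0432) = 78.0°, giving θ ≈ 36 + 78.0 = 114.0°.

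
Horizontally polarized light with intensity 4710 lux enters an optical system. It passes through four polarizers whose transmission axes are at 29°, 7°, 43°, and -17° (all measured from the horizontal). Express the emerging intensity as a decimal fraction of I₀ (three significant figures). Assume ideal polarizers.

I/I₀ ≈ 0.108

I₁ = 4710 lux · cos²(29°) = 3603 lux.
I₂ = I₁ · cos²(22°) = 3603 · 0.8597 = 3097 lux.
I₃ = I₂ · cos²(36°) = 3097 · 0.6545 = 2027 lux.
I₄ = I₃ · cos²(60°) = 2027 · 0.25 = 506.8 lux.
Transmitted fraction = 0.1076.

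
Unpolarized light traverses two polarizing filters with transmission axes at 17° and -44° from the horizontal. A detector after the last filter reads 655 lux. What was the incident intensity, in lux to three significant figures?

Unpolarized light through the first polarizer → I₁ = ½ I₀, now polarized at 17°.
I₂ = I₁ cos²(-44° − 17°) = 0.5 I₀ · cos²(61°) = 0.1175 I₀.
So 655 lux = 0.1175 I₀, giving I₀ = 655/0.1175 = 5574 lux.

I₀ ≈ 5570 lux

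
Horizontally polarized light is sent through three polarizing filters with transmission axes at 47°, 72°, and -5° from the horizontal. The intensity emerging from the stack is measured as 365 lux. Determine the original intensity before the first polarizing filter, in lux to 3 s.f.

I₁ = I₀ cos²(47° − 0°) = I₀ cos²(47°) = 0.4651 I₀.
I₂ = I₁ cos²(72° − 47°) = 0.4651 I₀ · cos²(25°) = 0.382 I₀.
I₃ = I₂ cos²(-5° − 72°) = 0.382 I₀ · cos²(77°) = 0.01933 I₀.
So 365 lux = 0.01933 I₀, giving I₀ = 365/0.01933 = 1.888e+04 lux.

I₀ ≈ 1.89e4 lux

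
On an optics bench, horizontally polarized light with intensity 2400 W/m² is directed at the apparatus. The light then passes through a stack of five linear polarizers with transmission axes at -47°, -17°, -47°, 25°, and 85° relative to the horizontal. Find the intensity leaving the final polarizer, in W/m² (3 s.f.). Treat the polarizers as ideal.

I₁ = 2400 W/m² · cos²(47°) = 1116 W/m².
I₂ = I₁ · cos²(30°) = 1116 · 0.75 = 837.2 W/m².
I₃ = I₂ · cos²(30°) = 837.2 · 0.75 = 627.9 W/m².
I₄ = I₃ · cos²(72°) = 627.9 · 0.09549 = 59.96 W/m².
I₅ = I₄ · cos²(60°) = 59.96 · 0.25 = 14.99 W/m².

I ≈ 15.0 W/m²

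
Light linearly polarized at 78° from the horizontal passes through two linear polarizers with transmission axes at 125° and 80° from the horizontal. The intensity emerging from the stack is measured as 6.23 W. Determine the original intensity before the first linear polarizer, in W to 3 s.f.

I₁ = I₀ cos²(125° − 78°) = I₀ cos²(47°) = 0.4651 I₀.
I₂ = I₁ cos²(80° − 125°) = 0.4651 I₀ · cos²(45°) = 0.2326 I₀.
So 6.23 W = 0.2326 I₀, giving I₀ = 6.23/0.2326 = 26.79 W.

I₀ ≈ 26.8 W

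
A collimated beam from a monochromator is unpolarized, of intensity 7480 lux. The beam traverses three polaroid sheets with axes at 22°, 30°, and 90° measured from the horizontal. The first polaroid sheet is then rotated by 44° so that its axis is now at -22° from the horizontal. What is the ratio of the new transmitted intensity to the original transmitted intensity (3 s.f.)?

Before rotation:
Unpolarized light through the first polarizer → I₁ = ½ I₀, now polarized at 22°.
I₂ = I₁ cos²(30° − 22°) = 0.5 I₀ · cos²(8°) = 0.4903 I₀.
I₃ = I₂ cos²(90° − 30°) = 0.4903 I₀ · cos²(60°) = 0.1226 I₀.
After rotation:
Unpolarized light through the first polarizer → I₁ = ½ I₀, now polarized at -22°.
I₂ = I₁ cos²(30° + 22°) = 0.5 I₀ · cos²(52°) = 0.1895 I₀.
I₃ = I₂ cos²(90° − 30°) = 0.1895 I₀ · cos²(60°) = 0.04738 I₀.
Ratio = 0.04738 / 0.1226 = 0.3865.

I_new/I_old ≈ 0.387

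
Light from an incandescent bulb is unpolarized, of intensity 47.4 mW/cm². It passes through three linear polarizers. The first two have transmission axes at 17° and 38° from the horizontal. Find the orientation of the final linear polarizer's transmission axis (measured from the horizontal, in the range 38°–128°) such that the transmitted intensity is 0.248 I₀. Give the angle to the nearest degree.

Unpolarized light through the first polarizer → I₁ = ½ I₀, now polarized at 17°.
I₂ = I₁ cos²(38° − 17°) = 0.5 I₀ · cos²(21°) = 0.4358 I₀.
Need I₃/I₀ = 0.248, so cos²(θ − 38°) = 0.248 / 0.4358 = 0.5691.
θ − 38° = arccos(√0.5691) = 41.0°, giving θ ≈ 38 + 41.0 = 79.0°.

θ ≈ 79°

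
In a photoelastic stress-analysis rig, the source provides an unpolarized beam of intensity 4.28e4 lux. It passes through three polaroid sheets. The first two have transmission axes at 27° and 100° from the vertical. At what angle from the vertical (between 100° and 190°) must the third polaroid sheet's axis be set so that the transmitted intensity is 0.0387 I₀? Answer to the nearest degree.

θ ≈ 118°

Unpolarized light through the first polarizer → I₁ = ½ I₀, now polarized at 27°.
I₂ = I₁ cos²(100° − 27°) = 0.5 I₀ · cos²(73°) = 0.04274 I₀.
Need I₃/I₀ = 0.0387, so cos²(θ − 100°) = 0.0387 / 0.04274 = 0.9055.
θ − 100° = arccos(√0.9055) = 17.9°, giving θ ≈ 100 + 17.9 = 117.9°.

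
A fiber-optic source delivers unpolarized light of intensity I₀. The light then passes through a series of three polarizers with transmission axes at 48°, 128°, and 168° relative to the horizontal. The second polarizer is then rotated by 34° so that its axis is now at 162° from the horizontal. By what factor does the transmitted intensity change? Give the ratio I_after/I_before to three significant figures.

Before rotation:
Unpolarized light through the first polarizer → I₁ = ½ I₀, now polarized at 48°.
I₂ = I₁ cos²(128° − 48°) = 0.5 I₀ · cos²(80°) = 0.01508 I₀.
I₃ = I₂ cos²(168° − 128°) = 0.01508 I₀ · cos²(40°) = 0.008847 I₀.
After rotation:
Unpolarized light through the first polarizer → I₁ = ½ I₀, now polarized at 48°.
Angle between axes 1 and 2: 66°. I₂ = 0.5 I₀ · cos²(66°) = 0.08272 I₀.
I₃ = I₂ cos²(168° − 162°) = 0.08272 I₀ · cos²(6°) = 0.08181 I₀.
Ratio = 0.08181 / 0.008847 = 9.247.

I_new/I_old ≈ 9.25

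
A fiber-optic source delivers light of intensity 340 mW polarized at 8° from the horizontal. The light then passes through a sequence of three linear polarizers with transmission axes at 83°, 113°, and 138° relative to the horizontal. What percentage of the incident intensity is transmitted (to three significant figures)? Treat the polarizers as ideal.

By Malus's law, I₁ = 340 mW · cos²(75°) = 22.78 mW.
I₂ = I₁ · cos²(30°) = 22.78 · 0.75 = 17.08 mW.
I₃ = I₂ · cos²(25°) = 17.08 · 0.8214 = 14.03 mW.
That is 4.127% of the incident intensity.

≈ 4.13%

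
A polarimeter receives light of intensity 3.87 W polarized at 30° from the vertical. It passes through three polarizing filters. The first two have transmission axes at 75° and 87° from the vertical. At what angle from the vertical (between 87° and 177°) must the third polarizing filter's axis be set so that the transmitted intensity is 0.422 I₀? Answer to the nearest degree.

I₁ = I₀ cos²(75° − 30°) = I₀ cos²(45°) = 0.5 I₀.
I₂ = I₁ cos²(87° − 75°) = 0.5 I₀ · cos²(12°) = 0.4784 I₀.
Need I₃/I₀ = 0.422, so cos²(θ − 87°) = 0.422 / 0.4784 = 0.8821.
θ − 87° = arccos(√0.8821) = 20.1°, giving θ ≈ 87 + 20.1 = 107.1°.

θ ≈ 107°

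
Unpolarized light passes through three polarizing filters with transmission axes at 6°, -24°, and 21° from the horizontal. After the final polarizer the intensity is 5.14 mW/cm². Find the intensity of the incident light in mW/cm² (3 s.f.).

Unpolarized light through the first polarizer → I₁ = ½ I₀, now polarized at 6°.
I₂ = I₁ cos²(-24° − 6°) = 0.5 I₀ · cos²(30°) = 0.375 I₀.
I₃ = I₂ cos²(21° + 24°) = 0.375 I₀ · cos²(45°) = 0.1875 I₀.
So 5.14 mW/cm² = 0.1875 I₀, giving I₀ = 5.14/0.1875 = 27.41 mW/cm².

I₀ ≈ 27.4 mW/cm²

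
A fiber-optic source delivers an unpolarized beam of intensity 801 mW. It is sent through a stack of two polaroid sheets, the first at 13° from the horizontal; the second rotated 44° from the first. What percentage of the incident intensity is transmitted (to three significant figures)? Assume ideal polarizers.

Unpolarized light through the first polarizer → I₁ = 801 mW/2 = 400.5 mW, polarized at 13°.
I₂ = I₁ · cos²(44°) = 400.5 · 0.5174 = 207.2 mW.
That is 25.87% of the incident intensity.

≈ 25.9%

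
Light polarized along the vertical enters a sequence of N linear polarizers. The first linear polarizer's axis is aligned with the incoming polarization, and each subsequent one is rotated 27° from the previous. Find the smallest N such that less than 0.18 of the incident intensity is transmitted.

N = 9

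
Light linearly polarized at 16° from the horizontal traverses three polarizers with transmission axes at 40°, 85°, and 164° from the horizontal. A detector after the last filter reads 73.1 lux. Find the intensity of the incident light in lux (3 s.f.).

I₀ ≈ 4810 lux

I₁ = I₀ cos²(40° − 16°) = I₀ cos²(24°) = 0.8346 I₀.
I₂ = I₁ cos²(85° − 40°) = 0.8346 I₀ · cos²(45°) = 0.4173 I₀.
I₃ = I₂ cos²(164° − 85°) = 0.4173 I₀ · cos²(79°) = 0.01519 I₀.
So 73.1 lux = 0.01519 I₀, giving I₀ = 73.1/0.01519 = 4812 lux.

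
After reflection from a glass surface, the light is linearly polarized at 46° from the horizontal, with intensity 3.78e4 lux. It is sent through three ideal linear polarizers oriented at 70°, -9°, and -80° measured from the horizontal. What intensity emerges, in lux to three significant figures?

I ≈ 122 lux

I₁ = 3.78e4 lux · cos²(24°) = 3.155e+04 lux.
I₂ = I₁ · cos²(79°) = 3.155e+04 · 0.03641 = 1149 lux.
I₃ = I₂ · cos²(71°) = 1149 · 0.106 = 121.7 lux.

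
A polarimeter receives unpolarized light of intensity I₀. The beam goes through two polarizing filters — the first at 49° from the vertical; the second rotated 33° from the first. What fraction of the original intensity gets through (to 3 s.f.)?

≈ 0.352 I₀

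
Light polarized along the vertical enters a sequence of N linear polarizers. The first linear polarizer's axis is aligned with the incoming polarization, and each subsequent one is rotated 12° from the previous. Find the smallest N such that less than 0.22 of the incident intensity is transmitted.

N = 36

First polarizer is aligned with the polarization: full transmission.
Each further stage multiplies by cos²(12°) = 0.9568.
After N polarizers: T = 0.9568^(N−1). Require T < 0.22 ⇒ N−1 > ln(0.22)/ln(0.9568) = 34.26, so N−1 ≥ 35 and N = 36.
Check: N=36 gives T = 0.213 < 0.22; N=35 gives T = 0.2226.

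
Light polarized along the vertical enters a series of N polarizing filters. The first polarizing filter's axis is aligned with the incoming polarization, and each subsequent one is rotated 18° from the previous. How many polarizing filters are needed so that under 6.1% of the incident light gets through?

N = 29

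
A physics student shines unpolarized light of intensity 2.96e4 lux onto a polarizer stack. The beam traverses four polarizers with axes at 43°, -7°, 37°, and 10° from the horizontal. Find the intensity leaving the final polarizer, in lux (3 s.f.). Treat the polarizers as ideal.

I ≈ 2510 lux

Unpolarized light through the first polarizer → I₁ = 2.96e4 lux/2 = 1.48e+04 lux, polarized at 43°.
I₂ = I₁ · cos²(50°) = 1.48e+04 · 0.4132 = 6115 lux.
I₃ = I₂ · cos²(44°) = 6115 · 0.5174 = 3164 lux.
I₄ = I₃ · cos²(27°) = 3164 · 0.7939 = 2512 lux.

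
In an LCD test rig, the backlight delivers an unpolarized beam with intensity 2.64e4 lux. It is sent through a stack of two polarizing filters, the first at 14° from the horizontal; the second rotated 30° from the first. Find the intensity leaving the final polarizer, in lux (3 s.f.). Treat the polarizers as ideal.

Unpolarized light through the first polarizer → I₁ = 2.64e4 lux/2 = 1.32e+04 lux, polarized at 14°.
I₂ = I₁ · cos²(30°) = 1.32e+04 · 0.75 = 9900 lux.

I ≈ 9900 lux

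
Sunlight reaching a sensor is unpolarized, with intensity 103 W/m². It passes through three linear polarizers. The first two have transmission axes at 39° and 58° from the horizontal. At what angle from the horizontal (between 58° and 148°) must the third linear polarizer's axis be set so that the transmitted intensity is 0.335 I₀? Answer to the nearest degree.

θ ≈ 88°

Unpolarized light through the first polarizer → I₁ = ½ I₀, now polarized at 39°.
I₂ = I₁ cos²(58° − 39°) = 0.5 I₀ · cos²(19°) = 0.447 I₀.
Need I₃/I₀ = 0.335, so cos²(θ − 58°) = 0.335 / 0.447 = 0.7494.
θ − 58° = arccos(√0.7494) = 30.0°, giving θ ≈ 58 + 30.0 = 88.0°.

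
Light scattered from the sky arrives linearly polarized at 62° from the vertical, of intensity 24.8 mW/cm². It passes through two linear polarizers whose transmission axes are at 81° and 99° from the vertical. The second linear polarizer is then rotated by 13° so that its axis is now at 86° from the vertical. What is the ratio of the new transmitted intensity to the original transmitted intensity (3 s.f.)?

I_new/I_old ≈ 1.10

Before rotation:
I₁ = I₀ cos²(81° − 62°) = I₀ cos²(19°) = 0.894 I₀.
I₂ = I₁ cos²(99° − 81°) = 0.894 I₀ · cos²(18°) = 0.8086 I₀.
After rotation:
I₁ = I₀ cos²(81° − 62°) = I₀ cos²(19°) = 0.894 I₀.
I₂ = I₁ cos²(86° − 81°) = 0.894 I₀ · cos²(5°) = 0.8872 I₀.
Ratio = 0.8872 / 0.8086 = 1.097.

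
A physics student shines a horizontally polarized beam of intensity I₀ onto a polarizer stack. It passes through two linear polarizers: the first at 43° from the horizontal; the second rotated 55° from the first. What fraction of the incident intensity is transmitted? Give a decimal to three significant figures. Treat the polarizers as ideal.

≈ 0.176 I₀

By Malus's law, I₁ = I₀ cos²(43° − 0°) = I₀ cos²(43°) = 0.5349 I₀.
I₂ = I₁ cos²(55°) = 0.5349 · 0.329 I₀ = 0.176 I₀.
Transmitted fraction = 0.176.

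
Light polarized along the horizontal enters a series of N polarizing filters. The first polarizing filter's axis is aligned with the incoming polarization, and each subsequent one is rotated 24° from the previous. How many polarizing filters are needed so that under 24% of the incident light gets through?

First polarizer is aligned with the polarization: full transmission.
Each further stage multiplies by cos²(24°) = 0.8346.
After N polarizers: T = 0.8346^(N−1). Require T < 0.24 ⇒ N−1 > ln(0.24)/ln(0.8346) = 7.89, so N−1 ≥ 8 and N = 9.
Check: N=9 gives T = 0.2353 < 0.24; N=8 gives T = 0.282.

N = 9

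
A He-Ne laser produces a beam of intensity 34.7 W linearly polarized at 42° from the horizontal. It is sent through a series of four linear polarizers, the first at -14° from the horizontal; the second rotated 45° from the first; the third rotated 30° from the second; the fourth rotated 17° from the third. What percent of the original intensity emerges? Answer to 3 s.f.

≈ 10.7%

I₁ = 34.7 W · cos²(56°) = 10.85 W.
I₂ = I₁ · cos²(45°) = 10.85 · 0.5 = 5.425 W.
I₃ = I₂ · cos²(30°) = 5.425 · 0.75 = 4.069 W.
I₄ = I₃ · cos²(17°) = 4.069 · 0.9145 = 3.721 W.
That is 10.72% of the incident intensity.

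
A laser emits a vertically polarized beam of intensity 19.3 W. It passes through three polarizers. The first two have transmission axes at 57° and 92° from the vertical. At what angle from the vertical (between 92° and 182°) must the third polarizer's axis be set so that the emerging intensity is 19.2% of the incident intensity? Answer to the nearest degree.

I₁ = I₀ cos²(57° − 0°) = I₀ cos²(57°) = 0.2966 I₀.
I₂ = I₁ cos²(92° − 57°) = 0.2966 I₀ · cos²(35°) = 0.199 I₀.
Need I₃/I₀ = 0.192, so cos²(θ − 92°) = 0.192 / 0.199 = 0.9646.
θ − 92° = arccos(√0.9646) = 10.8°, giving θ ≈ 92 + 10.8 = 102.8°.

θ ≈ 103°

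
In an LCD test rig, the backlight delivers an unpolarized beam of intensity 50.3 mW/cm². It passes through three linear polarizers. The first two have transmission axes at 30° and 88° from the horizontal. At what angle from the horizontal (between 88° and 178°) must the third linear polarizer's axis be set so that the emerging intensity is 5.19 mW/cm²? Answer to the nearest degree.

θ ≈ 119°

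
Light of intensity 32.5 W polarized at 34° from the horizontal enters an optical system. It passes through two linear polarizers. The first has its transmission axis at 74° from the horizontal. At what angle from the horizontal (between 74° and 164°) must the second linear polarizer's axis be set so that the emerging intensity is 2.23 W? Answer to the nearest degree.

I₁ = I₀ cos²(74° − 34°) = I₀ cos²(40°) = 0.5868 I₀.
Target fraction: 2.23 / 32.5 W = 0.06862 of I₀.
Need I₂/I₀ = 0.06862, so cos²(θ − 74°) = 0.06862 / 0.5868 = 0.1169.
θ − 74° = arccos(√0.1169) = 70.0°, giving θ ≈ 74 + 70.0 = 144.0°.

θ ≈ 144°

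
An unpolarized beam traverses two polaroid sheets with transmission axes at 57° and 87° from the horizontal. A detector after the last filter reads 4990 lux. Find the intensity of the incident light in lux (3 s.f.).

I₀ ≈ 1.33e4 lux

Unpolarized light through the first polarizer → I₁ = ½ I₀, now polarized at 57°.
I₂ = I₁ cos²(87° − 57°) = 0.5 I₀ · cos²(30°) = 0.375 I₀.
So 4990 lux = 0.375 I₀, giving I₀ = 4990/0.375 = 1.331e+04 lux.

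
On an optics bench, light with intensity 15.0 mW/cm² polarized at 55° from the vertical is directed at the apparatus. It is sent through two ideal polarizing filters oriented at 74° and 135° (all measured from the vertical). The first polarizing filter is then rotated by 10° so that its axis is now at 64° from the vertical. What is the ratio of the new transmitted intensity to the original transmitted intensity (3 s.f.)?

I_new/I_old ≈ 0.492

Before rotation:
I₁ = I₀ cos²(74° − 55°) = I₀ cos²(19°) = 0.894 I₀.
I₂ = I₁ cos²(135° − 74°) = 0.894 I₀ · cos²(61°) = 0.2101 I₀.
After rotation:
I₁ = I₀ cos²(64° − 55°) = I₀ cos²(9°) = 0.9755 I₀.
I₂ = I₁ cos²(135° − 64°) = 0.9755 I₀ · cos²(71°) = 0.1034 I₀.
Ratio = 0.1034 / 0.2101 = 0.4921.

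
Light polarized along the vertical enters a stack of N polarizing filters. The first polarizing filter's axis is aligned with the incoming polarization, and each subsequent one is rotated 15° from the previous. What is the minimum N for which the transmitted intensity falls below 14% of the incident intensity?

N = 30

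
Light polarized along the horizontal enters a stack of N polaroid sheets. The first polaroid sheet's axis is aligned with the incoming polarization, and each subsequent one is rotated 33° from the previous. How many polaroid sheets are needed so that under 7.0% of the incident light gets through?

N = 9

First polarizer is aligned with the polarization: full transmission.
Each further stage multiplies by cos²(33°) = 0.7034.
After N polarizers: T = 0.7034^(N−1). Require T < 0.070 ⇒ N−1 > ln(0.070)/ln(0.7034) = 7.56, so N−1 ≥ 8 and N = 9.
Check: N=9 gives T = 0.0599 < 0.070; N=8 gives T = 0.08517.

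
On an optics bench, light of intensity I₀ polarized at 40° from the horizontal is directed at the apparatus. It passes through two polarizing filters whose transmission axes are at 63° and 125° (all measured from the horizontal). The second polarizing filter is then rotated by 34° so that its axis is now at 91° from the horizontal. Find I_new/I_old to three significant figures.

I_new/I_old ≈ 3.54

Before rotation:
By Malus's law, I₁ = I₀ cos²(63° − 40°) = I₀ cos²(23°) = 0.8473 I₀.
I₂ = I₁ cos²(125° − 63°) = 0.8473 I₀ · cos²(62°) = 0.1868 I₀.
After rotation:
I₁ = I₀ cos²(63° − 40°) = I₀ cos²(23°) = 0.8473 I₀.
I₂ = I₁ cos²(91° − 63°) = 0.8473 I₀ · cos²(28°) = 0.6606 I₀.
Ratio = 0.6606 / 0.1868 = 3.537.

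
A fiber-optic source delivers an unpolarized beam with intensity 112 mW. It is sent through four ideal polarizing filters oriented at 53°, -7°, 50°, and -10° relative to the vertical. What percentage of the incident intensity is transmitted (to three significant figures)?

≈ 0.927%

Unpolarized light through the first polarizer → I₁ = 112 mW/2 = 56 mW, polarized at 53°.
I₂ = I₁ · cos²(60°) = 56 · 0.25 = 14 mW.
I₃ = I₂ · cos²(57°) = 14 · 0.2966 = 4.153 mW.
I₄ = I₃ · cos²(60°) = 4.153 · 0.25 = 1.038 mW.
That is 0.927% of the incident intensity.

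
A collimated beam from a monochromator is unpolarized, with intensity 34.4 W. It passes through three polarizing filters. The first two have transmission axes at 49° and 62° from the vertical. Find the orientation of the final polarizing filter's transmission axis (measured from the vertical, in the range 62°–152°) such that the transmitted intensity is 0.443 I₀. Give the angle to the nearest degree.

θ ≈ 77°

Unpolarized light through the first polarizer → I₁ = ½ I₀, now polarized at 49°.
I₂ = I₁ cos²(62° − 49°) = 0.5 I₀ · cos²(13°) = 0.4747 I₀.
Need I₃/I₀ = 0.443, so cos²(θ − 62°) = 0.443 / 0.4747 = 0.9332.
θ − 62° = arccos(√0.9332) = 15.0°, giving θ ≈ 62 + 15.0 = 77.0°.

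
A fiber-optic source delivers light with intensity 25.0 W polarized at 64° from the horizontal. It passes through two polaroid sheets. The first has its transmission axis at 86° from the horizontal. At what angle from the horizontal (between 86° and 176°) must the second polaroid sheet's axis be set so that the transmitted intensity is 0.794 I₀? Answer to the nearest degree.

θ ≈ 102°

I₁ = I₀ cos²(86° − 64°) = I₀ cos²(22°) = 0.8597 I₀.
Need I₂/I₀ = 0.794, so cos²(θ − 86°) = 0.794 / 0.8597 = 0.9236.
θ − 86° = arccos(√0.9236) = 16.0°, giving θ ≈ 86 + 16.0 = 102.0°.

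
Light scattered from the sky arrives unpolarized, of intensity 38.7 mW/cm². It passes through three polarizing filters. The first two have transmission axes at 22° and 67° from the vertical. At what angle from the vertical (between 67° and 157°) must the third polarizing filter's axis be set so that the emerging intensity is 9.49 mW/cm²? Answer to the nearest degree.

θ ≈ 75°

Unpolarized light through the first polarizer → I₁ = ½ I₀, now polarized at 22°.
I₂ = I₁ cos²(67° − 22°) = 0.5 I₀ · cos²(45°) = 0.25 I₀.
Target fraction: 9.49 / 38.7 mW/cm² = 0.2452 of I₀.
Need I₃/I₀ = 0.2452, so cos²(θ − 67°) = 0.2452 / 0.25 = 0.9809.
θ − 67° = arccos(√0.9809) = 7.9°, giving θ ≈ 67 + 7.9 = 74.9°.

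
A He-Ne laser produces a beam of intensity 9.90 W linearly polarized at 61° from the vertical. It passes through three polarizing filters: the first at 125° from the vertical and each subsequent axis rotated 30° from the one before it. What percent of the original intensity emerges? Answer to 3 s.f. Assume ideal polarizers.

≈ 10.8%

By Malus's law, I₁ = 9.90 W · cos²(64°) = 1.902 W.
I₂ = I₁ · cos²(30°) = 1.902 · 0.75 = 1.427 W.
I₃ = I₂ · cos²(30°) = 1.427 · 0.75 = 1.07 W.
That is 10.81% of the incident intensity.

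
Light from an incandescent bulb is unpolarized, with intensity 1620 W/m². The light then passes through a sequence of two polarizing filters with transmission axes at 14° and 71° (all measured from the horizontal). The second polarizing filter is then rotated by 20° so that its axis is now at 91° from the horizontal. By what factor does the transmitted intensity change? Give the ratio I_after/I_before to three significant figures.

I_new/I_old ≈ 0.171

Before rotation:
Unpolarized light through the first polarizer → I₁ = ½ I₀, now polarized at 14°.
I₂ = I₁ cos²(71° − 14°) = 0.5 I₀ · cos²(57°) = 0.1483 I₀.
After rotation:
Unpolarized light through the first polarizer → I₁ = ½ I₀, now polarized at 14°.
I₂ = I₁ cos²(91° − 14°) = 0.5 I₀ · cos²(77°) = 0.0253 I₀.
Ratio = 0.0253 / 0.1483 = 0.1706.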